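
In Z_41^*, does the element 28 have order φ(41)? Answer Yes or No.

Yes

φ(41) = 41 − 1 = 40 = 2^3 · 5.
It suffices to check that the order of 28 is not a proper divisor of 40: compute 28^(40/q) for q ∈ {2, 5}.
28^20 ≡ 40 (mod 41)  [q = 2: ≢ 1 ✓]
28^8 ≡ 10 (mod 41)  [q = 5: ≢ 1 ✓]
Every test exponent gives a nontrivial residue, hence 28 generates the full group.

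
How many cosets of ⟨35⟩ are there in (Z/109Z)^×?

4

By Lagrange's theorem, ord_109(35) divides φ(109) = 109 − 1 = 108 = 2^2 · 3^3.
Divisors of 108: 1, 2, 3, 4, 6, 9, 12, 18, 27, 36, 54, 108.
Check 35^d mod 109 for each divisor in increasing order:
35^1 ≡ 35 (mod 109)
35^2 ≡ 26 (mod 109)
35^3 ≡ 38 (mod 109)
35^4 ≡ 22 (mod 109)
35^6 ≡ 27 (mod 109)
35^9 ≡ 45 (mod 109)
35^12 ≡ 75 (mod 109)
35^18 ≡ 63 (mod 109)
35^27 ≡ 1 (mod 109) ✓
The order of 35 is 27, so the subgroup it generates has 27 elements.
The index is φ(109) / ord(35) = 108 / 27 = 4.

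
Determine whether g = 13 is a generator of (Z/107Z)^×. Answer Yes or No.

φ(107) = 107 − 1 = 106 = 2 · 53.
Test 13^(106/q) mod 107 for each prime factor q of 106:
13^53 ≡ 1 (mod 107)  [q = 2: ≡ 1 ✗]
13^2 ≡ 62 (mod 107)  [q = 53: ≢ 1 ✓]
13^53 ≡ 1 shows ord(13) | 53, strictly less than φ(107); not a primitive root.

No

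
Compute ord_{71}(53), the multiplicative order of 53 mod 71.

Since 53 ∈ (Z/71Z)^×, its order divides φ(71) = 71 − 1 = 70 = 2 · 5 · 7.
Divisors of 70: 1, 2, 5, 7, 10, 14, 35, 70.
Check 53^d mod 71 for each divisor in increasing order:
53^1 ≡ 53
53^2 ≡ 40
53^5 ≡ 26
53^7 ≡ 46
53^10 ≡ 37
53^14 ≡ 57
53^35 ≡ 70
53^70 ≡ 1
The smallest such exponent is 70, so the order of 53 is 70.

70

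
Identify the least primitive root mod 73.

φ(73) = 73 − 1 = 72 = 2^3 · 3^2.
Test candidates g = 2, 3, … against the prime factors q ∈ {2, 3} of φ(73): g is a generator iff g^(72/q) ≢ 1 for every such q.
g = 2: 2^36 ≡ 1 — hits 1, so not a primitive root.
g = 3: 3^36 ≡ 1 — hits 1, so not a primitive root.
g = 4: 4^36 ≡ 1 — hits 1, so not a primitive root.
g = 5: 5^36 ≡ 72; 5^24 ≡ 8 — none is 1, so 5 is a primitive root.
So 5 is the smallest generator of (Z/73Z)^×.

5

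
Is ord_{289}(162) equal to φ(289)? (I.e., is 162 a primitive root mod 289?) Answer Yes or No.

φ(289) = φ(17^2) = 17·(17−1) = 272 = 2^4 · 17.
162 is a primitive root mod 289 iff 162^(φ(289)/q) ≢ 1 for every prime q | φ(289), i.e. q ∈ {2, 17}.
162^136 ≡ 1 (mod 289)  [q = 2: ≡ 1 ✗]
162^16 ≡ 35 (mod 289)  [q = 17: ≢ 1 ✓]
The check at q = 2 fails, so 162 generates a proper subgroup.

No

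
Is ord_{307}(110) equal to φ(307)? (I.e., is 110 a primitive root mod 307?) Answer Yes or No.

No

φ(307) = 307 − 1 = 306 = 2 · 3^2 · 17.
110 is a primitive root mod 307 iff 110^(φ(307)/q) ≢ 1 for every prime q | φ(307), i.e. q ∈ {2, 3, 17}.
110^153 ≡ 1 (mod 307)  [q = 2: ≡ 1 ✗]
110^102 ≡ 17 (mod 307)  [q = 3: ≢ 1 ✓]
110^18 ≡ 304 (mod 307)  [q = 17: ≢ 1 ✓]
The check at q = 2 fails, so 110 generates a proper subgroup.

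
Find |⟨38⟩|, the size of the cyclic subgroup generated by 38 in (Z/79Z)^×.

13

The order of 38 must divide φ(79) = 79 − 1 = 78 = 2 · 3 · 13.
Divisors of 78: 1, 2, 3, 6, 13, 26, 39, 78.
Evaluate successive powers at the divisors of 78:
38^1 ≡ 38 (mod 79)
38^2 ≡ 22 (mod 79)
38^3 ≡ 46 (mod 79)
38^6 ≡ 62 (mod 79)
38^13 ≡ 1 (mod 79) ✓
So ord_79(38) = 13.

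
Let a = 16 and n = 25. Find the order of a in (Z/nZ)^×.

By Lagrange's theorem, ord_25(16) divides φ(25) = φ(5^2) = 5·(5−1) = 20 = 2^2 · 5.
Divisors of 20: 1, 2, 4, 5, 10, 20.
Compute 16^d (mod 25) for the divisors d until we hit 1:
16^1 ≡ 16
16^2 ≡ 6
16^4 ≡ 11
16^5 ≡ 1
So ord_25(16) = 5.

5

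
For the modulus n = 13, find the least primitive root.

2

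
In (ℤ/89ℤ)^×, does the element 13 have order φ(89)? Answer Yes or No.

φ(89) = 89 − 1 = 88 = 2^3 · 11.
13 is a primitive root mod 89 iff 13^(φ(89)/q) ≢ 1 for every prime q | φ(89), i.e. q ∈ {2, 11}.
13^44 ≡ 88 (mod 89)  [q = 2: ≢ 1 ✓]
13^8 ≡ 64 (mod 89)  [q = 11: ≢ 1 ✓]
None equal 1, so ord_89(13) = 88: 13 is a primitive root.

Yes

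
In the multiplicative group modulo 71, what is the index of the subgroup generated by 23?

By Lagrange's theorem, ord_71(23) divides φ(71) = 71 − 1 = 70 = 2 · 5 · 7.
Divisors of 70: 1, 2, 5, 7, 10, 14, 35, 70.
Test each divisor d:
23^1 ≡ 23 (mod 71)
23^2 ≡ 32 (mod 71)
23^5 ≡ 51 (mod 71)
23^7 ≡ 70 (mod 71)
23^10 ≡ 45 (mod 71)
23^14 ≡ 1 (mod 71) ✓
So ord_71(23) = 14, hence |⟨23⟩| = 14.
Index = |(Z/71Z)^×| / |⟨23⟩| = 70 / 14 = 5.

5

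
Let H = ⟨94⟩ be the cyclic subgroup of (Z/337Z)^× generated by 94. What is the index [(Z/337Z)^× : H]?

2

The order of 94 must divide φ(337) = 337 − 1 = 336 = 2^4 · 3 · 7.
Divisors of 336: 1, 2, 3, 4, 6, 7, 8, 12, 14, 16, 21, 24, 28, 42, 48, 56, 84, 112, 168, 336.
Check 94^d mod 337 for each divisor in increasing order:
94^1 ≡ 94 (mod 337)
94^2 ≡ 74 (mod 337)
94^3 ≡ 216 (mod 337)
94^4 ≡ 84 (mod 337)
94^6 ≡ 150 (mod 337)
94^7 ≡ 283 (mod 337)
94^8 ≡ 316 (mod 337)
94^12 ≡ 258 (mod 337)
94^14 ≡ 220 (mod 337)
94^16 ≡ 104 (mod 337)
94^21 ≡ 252 (mod 337)
94^24 ≡ 175 (mod 337)
94^28 ≡ 209 (mod 337)
94^42 ≡ 148 (mod 337)
94^48 ≡ 295 (mod 337)
94^56 ≡ 208 (mod 337)
94^84 ≡ 336 (mod 337)
94^112 ≡ 128 (mod 337)
94^168 ≡ 1 (mod 337) ✓
Thus |⟨94⟩| = ord(94) = 168.
Index = |(Z/337Z)^×| / |⟨94⟩| = 336 / 168 = 2.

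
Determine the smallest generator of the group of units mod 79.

3

φ(79) = 79 − 1 = 78 = 2 · 3 · 13.
Test candidates g = 2, 3, … against the prime factors q ∈ {2, 3, 13} of φ(79): g is a generator iff g^(78/q) ≢ 1 for every such q.
g = 2: 2^39 ≡ 1 — hits 1, so not a primitive root.
g = 3: 3^39 ≡ 78; 3^26 ≡ 23; 3^6 ≡ 18 — none is 1, so 3 is a primitive root.
Hence the least primitive root of 79 is 3.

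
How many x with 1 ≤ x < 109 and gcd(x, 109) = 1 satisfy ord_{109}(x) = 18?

6

φ(109) = 109 − 1 = 108 = 2^2 · 3^3.
In a cyclic group of order 108, there are φ(d) elements of order d for each divisor d of 108, and zero for non-divisors.
18 = 2 · 3^2 divides 108, and φ(18) = 6.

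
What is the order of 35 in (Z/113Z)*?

ord(35) | φ(113) = 113 − 1 = 112 = 2^4 · 7.
Divisors of 112: 1, 2, 4, 7, 8, 14, 16, 28, 56, 112.
Evaluate successive powers at the divisors of 112:
35^1 ≡ 35
35^2 ≡ 95
35^4 ≡ 98
35^7 ≡ 71
35^8 ≡ 112
35^14 ≡ 69
35^16 ≡ 1
So ord_113(35) = 16.

16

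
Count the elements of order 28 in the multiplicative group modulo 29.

12

φ(29) = 29 − 1 = 28 = 2^2 · 7.
(Z/29Z)^× is cyclic (|G| = 28); a cyclic group of order m has exactly φ(d) elements of each order d | m, and none otherwise.
28 = 2^2 · 7 divides 28, and φ(28) = 12.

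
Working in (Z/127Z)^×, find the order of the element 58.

126

By Lagrange's theorem, ord_127(58) divides φ(127) = 127 − 1 = 126 = 2 · 3^2 · 7.
Divisors of 126: 1, 2, 3, 6, 7, 9, 14, 18, 21, 42, 63, 126.
Check 58^d mod 127 for each divisor in increasing order:
58^1 ≡ 58 (mod 127)
58^2 ≡ 62 (mod 127)
58^3 ≡ 40 (mod 127)
58^6 ≡ 76 (mod 127)
58^7 ≡ 90 (mod 127)
58^9 ≡ 119 (mod 127)
58^14 ≡ 99 (mod 127)
58^18 ≡ 64 (mod 127)
58^21 ≡ 20 (mod 127)
58^42 ≡ 19 (mod 127)
58^63 ≡ 126 (mod 127)
58^126 ≡ 1 (mod 127) ✓
So ord_127(58) = 126.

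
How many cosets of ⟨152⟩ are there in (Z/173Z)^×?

By Lagrange's theorem, ord_173(152) divides φ(173) = 173 − 1 = 172 = 2^2 · 43.
Divisors of 172: 1, 2, 4, 43, 86, 172.
Compute 152^d (mod 173) for the divisors d until we hit 1:
152^1 ≡ 152 (mod 173)
152^2 ≡ 95 (mod 173)
152^4 ≡ 29 (mod 173)
152^43 ≡ 1 (mod 173) ✓
So ord_173(152) = 43, hence |⟨152⟩| = 43.
Index = |(Z/173Z)^×| / |⟨152⟩| = 172 / 43 = 4.

4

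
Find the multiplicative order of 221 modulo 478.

The order of 221 must divide φ(478) = φ(2)·φ(239) = 1·238 = 238 = 2 · 7 · 17.
Divisors of 238: 1, 2, 7, 14, 17, 34, 119, 238.
Check 221^d mod 478 for each divisor in increasing order:
221^1 ≡ 221 (mod 478)
221^2 ≡ 85 (mod 478)
221^7 ≡ 217 (mod 478)
221^14 ≡ 245 (mod 478)
221^17 ≡ 141 (mod 478)
221^34 ≡ 283 (mod 478)
221^119 ≡ 477 (mod 478)
221^238 ≡ 1 (mod 478) ✓
Hence ord(221) = 238.

238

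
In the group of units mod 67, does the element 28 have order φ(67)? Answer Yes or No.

Yes

φ(67) = 67 − 1 = 66 = 2 · 3 · 11.
Test 28^(66/q) mod 67 for each prime factor q of 66:
28^33 ≡ 66 (mod 67)  [q = 2: ≢ 1 ✓]
28^22 ≡ 37 (mod 67)  [q = 3: ≢ 1 ✓]
28^6 ≡ 40 (mod 67)  [q = 11: ≢ 1 ✓]
All checks pass, so 28 has order 66 and is a primitive root modulo 67.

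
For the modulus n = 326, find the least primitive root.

φ(326) = φ(2)·φ(163) = 1·162 = 162 = 2 · 3^4.
Test candidates g = 2, 3, … against the prime factors q ∈ {2, 3} of φ(326): g is a generator iff g^(162/q) ≢ 1 for every such q.
g = 2: gcd(2, 326) = 2 > 1, not a unit — skip.
g = 3: 3^81 ≡ 325; 3^54 ≡ 221 — none is 1, so 3 is a primitive root.
Hence the least primitive root of 326 is 3.

3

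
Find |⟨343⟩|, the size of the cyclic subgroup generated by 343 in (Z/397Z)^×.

Since 343 ∈ (Z/397Z)^×, its order divides φ(397) = 397 − 1 = 396 = 2^2 · 3^2 · 11.
Divisors of 396: 1, 2, 3, 4, 6, 9, 11, 12, 18, 22, 33, 36, 44, 66, 99, 132, 198, 396.
Evaluate successive powers at the divisors of 396:
343^1 ≡ 343 (mod 397)
343^2 ≡ 137 (mod 397)
343^3 ≡ 145 (mod 397)
343^4 ≡ 110 (mod 397)
343^6 ≡ 381 (mod 397)
343^9 ≡ 62 (mod 397)
343^11 ≡ 157 (mod 397)
343^12 ≡ 256 (mod 397)
343^18 ≡ 271 (mod 397)
343^22 ≡ 35 (mod 397)
343^33 ≡ 334 (mod 397)
343^36 ≡ 393 (mod 397)
343^44 ≡ 34 (mod 397)
343^66 ≡ 396 (mod 397)
343^99 ≡ 63 (mod 397)
343^132 ≡ 1 (mod 397) ✓
The smallest such exponent is 132, so the order of 343 is 132.

132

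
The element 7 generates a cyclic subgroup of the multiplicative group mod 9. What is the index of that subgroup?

Since 7 ∈ (Z/9Z)^×, its order divides φ(9) = φ(3^2) = 3·(3−1) = 6 = 2 · 3.
Divisors of 6: 1, 2, 3, 6.
Test each divisor d:
7^1 ≡ 7 (mod 9)
7^2 ≡ 4 (mod 9)
7^3 ≡ 1 (mod 9) ✓
The order of 7 is 3, so the subgroup it generates has 3 elements.
Index = |(Z/9Z)^×| / |⟨7⟩| = 6 / 3 = 2.

2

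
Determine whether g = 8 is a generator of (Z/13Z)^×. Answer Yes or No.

φ(13) = 13 − 1 = 12 = 2^2 · 3.
Test 8^(12/q) mod 13 for each prime factor q of 12:
8^6 ≡ 12 (mod 13)  [q = 2: ≢ 1 ✓]
8^4 ≡ 1 (mod 13)  [q = 3: ≡ 1 ✗]
Since 8^4 ≡ 1, the order of 8 divides 4 < 12, so 8 is not a primitive root.

No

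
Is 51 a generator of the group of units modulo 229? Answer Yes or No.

No

φ(229) = 229 − 1 = 228 = 2^2 · 3 · 19.
It suffices to check that the order of 51 is not a proper divisor of 228: compute 51^(228/q) for q ∈ {2, 3, 19}.
51^114 ≡ 1 (mod 229)  [q = 2: ≡ 1 ✗]
51^76 ≡ 134 (mod 229)  [q = 3: ≢ 1 ✓]
51^12 ≡ 203 (mod 229)  [q = 19: ≢ 1 ✓]
The check at q = 2 fails, so 51 generates a proper subgroup.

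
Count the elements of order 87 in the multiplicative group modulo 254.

φ(254) = φ(2)·φ(127) = 1·126 = 126 = 2 · 3^2 · 7.
(Z/254Z)^× is cyclic (|G| = 126); a cyclic group of order m has exactly φ(d) elements of each order d | m, and none otherwise.
Since 87 ∤ 126, the count is 0.

0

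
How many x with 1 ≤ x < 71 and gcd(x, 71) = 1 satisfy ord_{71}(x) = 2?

1

φ(71) = 71 − 1 = 70 = 2 · 5 · 7.
(Z/71Z)^× is cyclic (|G| = 70); a cyclic group of order m has exactly φ(d) elements of each order d | m, and none otherwise.
2 | 70, and φ(2) = 2 − 1 = 1.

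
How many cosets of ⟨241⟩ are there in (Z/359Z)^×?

2

Since 241 ∈ (Z/359Z)^×, its order divides φ(359) = 359 − 1 = 358 = 2 · 179.
Divisors of 358: 1, 2, 179, 358.
Evaluate successive powers at the divisors of 358:
241^1 ≡ 241 (mod 359)
241^2 ≡ 282 (mod 359)
241^179 ≡ 1 (mod 359) ✓
Thus |⟨241⟩| = ord(241) = 179.
[(Z/359Z)^× : ⟨241⟩] = 358/179 = 2.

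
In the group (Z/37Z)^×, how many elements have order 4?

φ(37) = 37 − 1 = 36 = 2^2 · 3^2.
In a cyclic group of order 36, there are φ(d) elements of order d for each divisor d of 36, and zero for non-divisors.
4 = 2^2 divides 36, and φ(4) = 2.

2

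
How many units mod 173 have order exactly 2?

1

φ(173) = 173 − 1 = 172 = 2^2 · 43.
Since (Z/173Z)^× is cyclic of order 172, the number of elements of order d is φ(d) when d | 172 and 0 otherwise.
2 | 172, and φ(2) = 2 − 1 = 1.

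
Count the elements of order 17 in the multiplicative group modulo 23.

0

φ(23) = 23 − 1 = 22 = 2 · 11.
Since (Z/23Z)^× is cyclic of order 22, the number of elements of order d is φ(d) when d | 22 and 0 otherwise.
Here 22 is not a multiple of 17, so there are no elements of order 17.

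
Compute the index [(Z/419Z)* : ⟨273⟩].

2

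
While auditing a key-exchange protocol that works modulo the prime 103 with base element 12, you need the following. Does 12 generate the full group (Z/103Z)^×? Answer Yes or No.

φ(103) = 103 − 1 = 102 = 2 · 3 · 17.
An element g generates (Z/103Z)^× iff g^(102/q) ≢ 1 (mod 103) for each prime q ∈ {2, 3, 17}.
12^51 ≡ 102 (mod 103)  [q = 2: ≢ 1 ✓]
12^34 ≡ 56 (mod 103)  [q = 3: ≢ 1 ✓]
12^6 ≡ 14 (mod 103)  [q = 17: ≢ 1 ✓]
All checks pass, so 12 has order 102 and is a primitive root modulo 103.

Yes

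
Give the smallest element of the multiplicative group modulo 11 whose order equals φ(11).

2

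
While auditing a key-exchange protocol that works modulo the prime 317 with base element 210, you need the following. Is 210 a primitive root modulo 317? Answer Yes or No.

Yes

φ(317) = 317 − 1 = 316 = 2^2 · 79.
An element g generates (Z/317Z)^× iff g^(316/q) ≢ 1 (mod 317) for each prime q ∈ {2, 79}.
210^158 ≡ 316 (mod 317)  [q = 2: ≢ 1 ✓]
210^4 ≡ 101 (mod 317)  [q = 79: ≢ 1 ✓]
All checks pass, so 210 has order 316 and is a primitive root modulo 317.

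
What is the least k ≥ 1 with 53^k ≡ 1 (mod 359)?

358

Since 53 ∈ (Z/359Z)^×, its order divides φ(359) = 359 − 1 = 358 = 2 · 179.
Divisors of 358: 1, 2, 179, 358.
Test each divisor d:
53^1 ≡ 53 (mod 359)
53^2 ≡ 296 (mod 359)
53^179 ≡ 358 (mod 359)
53^358 ≡ 1 (mod 359) ✓
The smallest such exponent is 358, so the order of 53 is 358.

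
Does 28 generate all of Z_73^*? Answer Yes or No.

φ(73) = 73 − 1 = 72 = 2^3 · 3^2.
An element g generates (Z/73Z)^× iff g^(72/q) ≢ 1 (mod 73) for each prime q ∈ {2, 3}.
28^36 ≡ 72 (mod 73)  [q = 2: ≢ 1 ✓]
28^24 ≡ 8 (mod 73)  [q = 3: ≢ 1 ✓]
None equal 1, so ord_73(28) = 72: 28 is a primitive root.

Yes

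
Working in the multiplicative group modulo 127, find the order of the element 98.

63

ord(98) | φ(127) = 127 − 1 = 126 = 2 · 3^2 · 7.
Divisors of 126: 1, 2, 3, 6, 7, 9, 14, 18, 21, 42, 63, 126.
Evaluate successive powers at the divisors of 126:
98^1 ≡ 98 (mod 127)
98^2 ≡ 79 (mod 127)
98^3 ≡ 122 (mod 127)
98^6 ≡ 25 (mod 127)
98^7 ≡ 37 (mod 127)
98^9 ≡ 2 (mod 127)
98^14 ≡ 99 (mod 127)
98^18 ≡ 4 (mod 127)
98^21 ≡ 107 (mod 127)
98^42 ≡ 19 (mod 127)
98^63 ≡ 1 (mod 127) ✓
So ord_127(98) = 63.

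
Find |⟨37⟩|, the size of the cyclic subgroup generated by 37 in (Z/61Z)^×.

20

ord(37) | φ(61) = 61 − 1 = 60 = 2^2 · 3 · 5.
Divisors of 60: 1, 2, 3, 4, 5, 6, 10, 12, 15, 20, 30, 60.
Compute 37^d (mod 61) for the divisors d until we hit 1:
37^1 ≡ 37 (mod 61)
37^2 ≡ 27 (mod 61)
37^3 ≡ 23 (mod 61)
37^4 ≡ 58 (mod 61)
37^5 ≡ 11 (mod 61)
37^6 ≡ 41 (mod 61)
37^10 ≡ 60 (mod 61)
37^12 ≡ 34 (mod 61)
37^15 ≡ 50 (mod 61)
37^20 ≡ 1 (mod 61) ✓
So ord_61(37) = 20.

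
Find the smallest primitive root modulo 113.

3

φ(113) = 113 − 1 = 112 = 2^4 · 7.
Test candidates g = 2, 3, … against the prime factors q ∈ {2, 7} of φ(113): g is a generator iff g^(112/q) ≢ 1 for every such q.
g = 2: 2^56 ≡ 1 — hits 1, so not a primitive root.
g = 3: 3^56 ≡ 112; 3^16 ≡ 49 — none is 1, so 3 is a primitive root.
So 3 is the smallest generator of (Z/113Z)^×.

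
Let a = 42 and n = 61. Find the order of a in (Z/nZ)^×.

15

Since 42 ∈ (Z/61Z)^×, its order divides φ(61) = 61 − 1 = 60 = 2^2 · 3 · 5.
Divisors of 60: 1, 2, 3, 4, 5, 6, 10, 12, 15, 20, 30, 60.
Evaluate successive powers at the divisors of 60:
42^1 ≡ 42 (mod 61)
42^2 ≡ 56 (mod 61)
42^3 ≡ 34 (mod 61)
42^4 ≡ 25 (mod 61)
42^5 ≡ 13 (mod 61)
42^6 ≡ 58 (mod 61)
42^10 ≡ 47 (mod 61)
42^12 ≡ 9 (mod 61)
42^15 ≡ 1 (mod 61) ✓
So ord_61(42) = 15.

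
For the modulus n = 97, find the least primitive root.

5

φ(97) = 97 − 1 = 96 = 2^5 · 3.
Test candidates g = 2, 3, … against the prime factors q ∈ {2, 3} of φ(97): g is a generator iff g^(96/q) ≢ 1 for every such q.
g = 2: 2^48 ≡ 1 — hits 1, so not a primitive root.
g = 3: 3^48 ≡ 1 — hits 1, so not a primitive root.
g = 4: 4^48 ≡ 1 — hits 1, so not a primitive root.
g = 5: 5^48 ≡ 96; 5^32 ≡ 35 — none is 1, so 5 is a primitive root.
The smallest primitive root modulo 97 is 5.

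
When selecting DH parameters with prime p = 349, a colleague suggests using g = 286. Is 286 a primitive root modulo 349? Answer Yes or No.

Yes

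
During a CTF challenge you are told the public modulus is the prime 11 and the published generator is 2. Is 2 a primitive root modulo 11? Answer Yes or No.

φ(11) = 11 − 1 = 10 = 2 · 5.
2 is a primitive root mod 11 iff 2^(φ(11)/q) ≢ 1 for every prime q | φ(11), i.e. q ∈ {2, 5}.
2^5 ≡ 10 (mod 11)  [q = 2: ≢ 1 ✓]
2^2 ≡ 4 (mod 11)  [q = 5: ≢ 1 ✓]
Every test exponent gives a nontrivial residue, hence 2 generates the full group.

Yes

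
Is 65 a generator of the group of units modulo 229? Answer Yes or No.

Yes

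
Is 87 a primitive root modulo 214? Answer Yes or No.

φ(214) = φ(2)·φ(107) = 1·106 = 106 = 2 · 53.
Test 87^(106/q) mod 214 for each prime factor q of 106:
87^53 ≡ 1 (mod 214)  [q = 2: ≡ 1 ✗]
87^2 ≡ 79 (mod 214)  [q = 53: ≢ 1 ✓]
The check at q = 2 fails, so 87 generates a proper subgroup.

No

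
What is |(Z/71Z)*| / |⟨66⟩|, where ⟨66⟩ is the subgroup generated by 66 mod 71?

7

ord(66) | φ(71) = 71 − 1 = 70 = 2 · 5 · 7.
Divisors of 70: 1, 2, 5, 7, 10, 14, 35, 70.
Compute 66^d (mod 71) for the divisors d until we hit 1:
66^1 ≡ 66
66^2 ≡ 25
66^5 ≡ 70
66^7 ≡ 46
66^10 ≡ 1
The order of 66 is 10, so the subgroup it generates has 10 elements.
The index is φ(71) / ord(66) = 70 / 10 = 7.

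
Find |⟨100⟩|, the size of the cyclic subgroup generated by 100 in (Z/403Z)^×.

15

ord(100) | φ(403) = φ(13·31) = (13−1)·(31−1) = 12·30 = 360 = 2^3 · 3^2 · 5.
Divisors of 360: 1, 2, 3, 4, 5, 6, 8, 9, 10, 12, 15, 18, 20, 24, 30, 36, 40, 45, 60, 72, 90, 120, 180, 360.
Check 100^d mod 403 for each divisor in increasing order:
100^1 ≡ 100 (mod 403)
100^2 ≡ 328 (mod 403)
100^3 ≡ 157 (mod 403)
100^4 ≡ 386 (mod 403)
100^5 ≡ 315 (mod 403)
100^6 ≡ 66 (mod 403)
100^8 ≡ 289 (mod 403)
100^9 ≡ 287 (mod 403)
100^10 ≡ 87 (mod 403)
100^12 ≡ 326 (mod 403)
100^15 ≡ 1 (mod 403) ✓
Therefore the multiplicative order of 100 modulo 403 is 15.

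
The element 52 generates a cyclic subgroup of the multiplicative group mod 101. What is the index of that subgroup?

4

Since 52 ∈ (Z/101Z)^×, its order divides φ(101) = 101 − 1 = 100 = 2^2 · 5^2.
Divisors of 100: 1, 2, 4, 5, 10, 20, 25, 50, 100.
Evaluate successive powers at the divisors of 100:
52^1 ≡ 52 (mod 101)
52^2 ≡ 78 (mod 101)
52^4 ≡ 24 (mod 101)
52^5 ≡ 36 (mod 101)
52^10 ≡ 84 (mod 101)
52^20 ≡ 87 (mod 101)
52^25 ≡ 1 (mod 101) ✓
Thus |⟨52⟩| = ord(52) = 25.
[(Z/101Z)^× : ⟨52⟩] = 100/25 = 4.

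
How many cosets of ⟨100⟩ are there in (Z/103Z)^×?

ord(100) | φ(103) = 103 − 1 = 102 = 2 · 3 · 17.
Divisors of 102: 1, 2, 3, 6, 17, 34, 51, 102.
Check 100^d mod 103 for each divisor in increasing order:
100^1 ≡ 100 (mod 103)
100^2 ≡ 9 (mod 103)
100^3 ≡ 76 (mod 103)
100^6 ≡ 8 (mod 103)
100^17 ≡ 1 (mod 103) ✓
So ord_103(100) = 17, hence |⟨100⟩| = 17.
[(Z/103Z)^× : ⟨100⟩] = 102/17 = 6.

6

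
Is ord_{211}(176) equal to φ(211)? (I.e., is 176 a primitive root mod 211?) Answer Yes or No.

φ(211) = 211 − 1 = 210 = 2 · 3 · 5 · 7.
An element g generates (Z/211Z)^× iff g^(210/q) ≢ 1 (mod 211) for each prime q ∈ {2, 3, 5, 7}.
176^105 ≡ 1 (mod 211)  [q = 2: ≡ 1 ✗]
176^70 ≡ 196 (mod 211)  [q = 3: ≢ 1 ✓]
176^42 ≡ 107 (mod 211)  [q = 5: ≢ 1 ✓]
176^30 ≡ 199 (mod 211)  [q = 7: ≢ 1 ✓]
The check at q = 2 fails, so 176 generates a proper subgroup.

No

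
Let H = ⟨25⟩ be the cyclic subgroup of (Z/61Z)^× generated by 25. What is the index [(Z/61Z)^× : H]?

The order of 25 must divide φ(61) = 61 − 1 = 60 = 2^2 · 3 · 5.
Divisors of 60: 1, 2, 3, 4, 5, 6, 10, 12, 15, 20, 30, 60.
Compute 25^d (mod 61) for the divisors d until we hit 1:
25^1 ≡ 25 (mod 61)
25^2 ≡ 15 (mod 61)
25^3 ≡ 9 (mod 61)
25^4 ≡ 42 (mod 61)
25^5 ≡ 13 (mod 61)
25^6 ≡ 20 (mod 61)
25^10 ≡ 47 (mod 61)
25^12 ≡ 34 (mod 61)
25^15 ≡ 1 (mod 61) ✓
Thus |⟨25⟩| = ord(25) = 15.
The index is φ(61) / ord(25) = 60 / 15 = 4.

4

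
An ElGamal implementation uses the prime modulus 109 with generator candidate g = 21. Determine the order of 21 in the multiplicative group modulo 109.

Since 21 ∈ (Z/109Z)^×, its order divides φ(109) = 109 − 1 = 108 = 2^2 · 3^3.
Divisors of 108: 1, 2, 3, 4, 6, 9, 12, 18, 27, 36, 54, 108.
Test each divisor d:
21^1 ≡ 21
21^2 ≡ 5
21^3 ≡ 105
21^4 ≡ 25
21^6 ≡ 16
21^9 ≡ 45
21^12 ≡ 38
21^18 ≡ 63
21^27 ≡ 1
The smallest such exponent is 27, so the order of 21 is 27.

27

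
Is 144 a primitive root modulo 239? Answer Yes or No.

No

φ(239) = 239 − 1 = 238 = 2 · 7 · 17.
144 is a primitive root mod 239 iff 144^(φ(239)/q) ≢ 1 for every prime q | φ(239), i.e. q ∈ {2, 7, 17}.
144^119 ≡ 1 (mod 239)  [q = 2: ≡ 1 ✗]
144^34 ≡ 10 (mod 239)  [q = 7: ≢ 1 ✓]
144^14 ≡ 187 (mod 239)  [q = 17: ≢ 1 ✓]
144^119 ≡ 1 shows ord(144) | 119, strictly less than φ(239); not a primitive root.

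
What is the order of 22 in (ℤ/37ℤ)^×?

36

By Lagrange's theorem, ord_37(22) divides φ(37) = 37 − 1 = 36 = 2^2 · 3^2.
Divisors of 36: 1, 2, 3, 4, 6, 9, 12, 18, 36.
Test each divisor d:
22^1 ≡ 22
22^2 ≡ 3
22^3 ≡ 29
22^4 ≡ 9
22^6 ≡ 27
22^9 ≡ 6
22^12 ≡ 26
22^18 ≡ 36
22^36 ≡ 1
Therefore the multiplicative order of 22 modulo 37 is 36.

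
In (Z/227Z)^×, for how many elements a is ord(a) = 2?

1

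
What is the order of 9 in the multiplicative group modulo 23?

By Lagrange's theorem, ord_23(9) divides φ(23) = 23 − 1 = 22 = 2 · 11.
Divisors of 22: 1, 2, 11, 22.
Evaluate successive powers at the divisors of 22:
9^1 ≡ 9 (mod 23)
9^2 ≡ 12 (mod 23)
9^11 ≡ 1 (mod 23) ✓
The smallest such exponent is 11, so the order of 9 is 11.

11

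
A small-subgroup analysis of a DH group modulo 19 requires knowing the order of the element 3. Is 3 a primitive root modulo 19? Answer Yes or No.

φ(19) = 19 − 1 = 18 = 2 · 3^2.
3 is a primitive root mod 19 iff 3^(φ(19)/q) ≢ 1 for every prime q | φ(19), i.e. q ∈ {2, 3}.
3^9 ≡ 18 (mod 19)  [q = 2: ≢ 1 ✓]
3^6 ≡ 7 (mod 19)  [q = 3: ≢ 1 ✓]
All checks pass, so 3 has order 18 and is a primitive root modulo 19.

Yes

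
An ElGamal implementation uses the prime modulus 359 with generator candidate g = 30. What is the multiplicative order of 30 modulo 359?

The order of 30 must divide φ(359) = 359 − 1 = 358 = 2 · 179.
Divisors of 358: 1, 2, 179, 358.
Test each divisor d:
30^1 ≡ 30
30^2 ≡ 182
30^179 ≡ 1
So ord_359(30) = 179.

179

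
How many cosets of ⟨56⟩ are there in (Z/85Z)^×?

4

Since 56 ∈ (Z/85Z)^×, its order divides φ(85) = φ(5·17) = (5−1)·(17−1) = 4·16 = 64 = 2^6.
Divisors of 64: 1, 2, 4, 8, 16, 32, 64.
Evaluate successive powers at the divisors of 64:
56^1 ≡ 56 (mod 85)
56^2 ≡ 76 (mod 85)
56^4 ≡ 81 (mod 85)
56^8 ≡ 16 (mod 85)
56^16 ≡ 1 (mod 85) ✓
Thus |⟨56⟩| = ord(56) = 16.
Index = |(Z/85Z)^×| / |⟨56⟩| = 64 / 16 = 4.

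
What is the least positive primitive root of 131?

φ(131) = 131 − 1 = 130 = 2 · 5 · 13.
Test candidates g = 2, 3, … against the prime factors q ∈ {2, 5, 13} of φ(131): g is a generator iff g^(130/q) ≢ 1 for every such q.
g = 2: 2^65 ≡ 130; 2^26 ≡ 53; 2^10 ≡ 107 — none is 1, so 2 is a primitive root.
So 2 is the smallest generator of (Z/131Z)^×.

2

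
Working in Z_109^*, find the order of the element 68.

12

By Lagrange's theorem, ord_109(68) divides φ(109) = 109 − 1 = 108 = 2^2 · 3^3.
Divisors of 108: 1, 2, 3, 4, 6, 9, 12, 18, 27, 36, 54, 108.
Test each divisor d:
68^1 ≡ 68
68^2 ≡ 46
68^3 ≡ 76
68^4 ≡ 45
68^6 ≡ 108
68^9 ≡ 33
68^12 ≡ 1
Therefore the multiplicative order of 68 modulo 109 is 12.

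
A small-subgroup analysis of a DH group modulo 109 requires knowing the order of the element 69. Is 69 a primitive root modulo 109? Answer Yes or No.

Yes

φ(109) = 109 − 1 = 108 = 2^2 · 3^3.
An element g generates (Z/109Z)^× iff g^(108/q) ≢ 1 (mod 109) for each prime q ∈ {2, 3}.
69^54 ≡ 108 (mod 109)  [q = 2: ≢ 1 ✓]
69^36 ≡ 63 (mod 109)  [q = 3: ≢ 1 ✓]
Every test exponent gives a nontrivial residue, hence 69 generates the full group.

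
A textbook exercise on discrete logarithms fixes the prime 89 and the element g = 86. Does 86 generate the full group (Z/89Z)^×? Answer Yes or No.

Yes

φ(89) = 89 − 1 = 88 = 2^3 · 11.
It suffices to check that the order of 86 is not a proper divisor of 88: compute 86^(88/q) for q ∈ {2, 11}.
86^44 ≡ 88 (mod 89)  [q = 2: ≢ 1 ✓]
86^8 ≡ 64 (mod 89)  [q = 11: ≢ 1 ✓]
None equal 1, so ord_89(86) = 88: 86 is a primitive root.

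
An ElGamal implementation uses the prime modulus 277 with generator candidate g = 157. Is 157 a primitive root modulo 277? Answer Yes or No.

No

φ(277) = 277 − 1 = 276 = 2^2 · 3 · 23.
It suffices to check that the order of 157 is not a proper divisor of 276: compute 157^(276/q) for q ∈ {2, 3, 23}.
157^138 ≡ 1 (mod 277)  [q = 2: ≡ 1 ✗]
157^92 ≡ 1 (mod 277)  [q = 3: ≡ 1 ✗]
157^12 ≡ 218 (mod 277)  [q = 23: ≢ 1 ✓]
Since 157^138 ≡ 1, the order of 157 divides 138 < 276, so 157 is not a primitive root.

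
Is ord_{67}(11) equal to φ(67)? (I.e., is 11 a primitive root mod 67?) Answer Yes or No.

φ(67) = 67 − 1 = 66 = 2 · 3 · 11.
11 is a primitive root mod 67 iff 11^(φ(67)/q) ≢ 1 for every prime q | φ(67), i.e. q ∈ {2, 3, 11}.
11^33 ≡ 66 (mod 67)  [q = 2: ≢ 1 ✓]
11^22 ≡ 29 (mod 67)  [q = 3: ≢ 1 ✓]
11^6 ≡ 14 (mod 67)  [q = 11: ≢ 1 ✓]
Every test exponent gives a nontrivial residue, hence 11 generates the full group.

Yes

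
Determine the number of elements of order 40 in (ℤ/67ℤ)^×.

φ(67) = 67 − 1 = 66 = 2 · 3 · 11.
Since (Z/67Z)^× is cyclic of order 66, the number of elements of order d is φ(d) when d | 66 and 0 otherwise.
Since 40 ∤ 66, the count is 0.

0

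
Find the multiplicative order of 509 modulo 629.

18

By Lagrange's theorem, ord_629(509) divides φ(629) = φ(17·37) = (17−1)·(37−1) = 16·36 = 576 = 2^6 · 3^2.
Divisors of 576: 1, 2, 3, 4, 6, 8, 9, 12, 16, 18, 24, 32, 36, 48, 64, 72, 96, 144, 192, 288, 576.
Test each divisor d:
509^1 ≡ 509 (mod 629)
509^2 ≡ 562 (mod 629)
509^3 ≡ 492 (mod 629)
509^4 ≡ 86 (mod 629)
509^6 ≡ 528 (mod 629)
509^8 ≡ 477 (mod 629)
509^9 ≡ 628 (mod 629)
509^12 ≡ 137 (mod 629)
509^16 ≡ 460 (mod 629)
509^18 ≡ 1 (mod 629) ✓
Hence ord(509) = 18.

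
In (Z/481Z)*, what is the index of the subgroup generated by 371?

The order of 371 must divide φ(481) = φ(13·37) = (13−1)·(37−1) = 12·36 = 432 = 2^4 · 3^3.
Divisors of 432: 1, 2, 3, 4, 6, 8, 9, 12, 16, 18, 24, 27, 36, 48, 54, 72, 108, 144, 216, 432.
Compute 371^d (mod 481) for the divisors d until we hit 1:
371^1 ≡ 371 (mod 481)
371^2 ≡ 75 (mod 481)
371^3 ≡ 408 (mod 481)
371^4 ≡ 334 (mod 481)
371^6 ≡ 38 (mod 481)
371^8 ≡ 445 (mod 481)
371^9 ≡ 112 (mod 481)
371^12 ≡ 1 (mod 481) ✓
The order of 371 is 12, so the subgroup it generates has 12 elements.
The index is φ(481) / ord(371) = 432 / 12 = 36.

36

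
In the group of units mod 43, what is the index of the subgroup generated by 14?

Since 14 ∈ (Z/43Z)^×, its order divides φ(43) = 43 − 1 = 42 = 2 · 3 · 7.
Divisors of 42: 1, 2, 3, 6, 7, 14, 21, 42.
Evaluate successive powers at the divisors of 42:
14^1 ≡ 14 (mod 43)
14^2 ≡ 24 (mod 43)
14^3 ≡ 35 (mod 43)
14^6 ≡ 21 (mod 43)
14^7 ≡ 36 (mod 43)
14^14 ≡ 6 (mod 43)
14^21 ≡ 1 (mod 43) ✓
Thus |⟨14⟩| = ord(14) = 21.
The index is φ(43) / ord(14) = 42 / 21 = 2.

2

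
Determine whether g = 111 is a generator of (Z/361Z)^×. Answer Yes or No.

φ(361) = φ(19^2) = 19·(19−1) = 342 = 2 · 3^2 · 19.
111 is a primitive root mod 361 iff 111^(φ(361)/q) ≢ 1 for every prime q | φ(361), i.e. q ∈ {2, 3, 19}.
111^171 ≡ 1 (mod 361)  [q = 2: ≡ 1 ✗]
111^114 ≡ 292 (mod 361)  [q = 3: ≢ 1 ✓]
111^18 ≡ 20 (mod 361)  [q = 19: ≢ 1 ✓]
Since 111^171 ≡ 1, the order of 111 divides 171 < 342, so 111 is not a primitive root.

No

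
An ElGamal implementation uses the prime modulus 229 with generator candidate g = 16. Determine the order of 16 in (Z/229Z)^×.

ord(16) | φ(229) = 229 − 1 = 228 = 2^2 · 3 · 19.
Divisors of 228: 1, 2, 3, 4, 6, 12, 19, 38, 57, 76, 114, 228.
Compute 16^d (mod 229) for the divisors d until we hit 1:
16^1 ≡ 16
16^2 ≡ 27
16^3 ≡ 203
16^4 ≡ 42
16^6 ≡ 218
16^12 ≡ 121
16^19 ≡ 1
So ord_229(16) = 19.

19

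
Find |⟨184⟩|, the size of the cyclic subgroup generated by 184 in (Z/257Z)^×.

64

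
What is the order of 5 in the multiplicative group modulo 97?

The order of 5 must divide φ(97) = 97 − 1 = 96 = 2^5 · 3.
Divisors of 96: 1, 2, 3, 4, 6, 8, 12, 16, 24, 32, 48, 96.
Evaluate successive powers at the divisors of 96:
5^1 ≡ 5 (mod 97)
5^2 ≡ 25 (mod 97)
5^3 ≡ 28 (mod 97)
5^4 ≡ 43 (mod 97)
5^6 ≡ 8 (mod 97)
5^8 ≡ 6 (mod 97)
5^12 ≡ 64 (mod 97)
5^16 ≡ 36 (mod 97)
5^24 ≡ 22 (mod 97)
5^32 ≡ 35 (mod 97)
5^48 ≡ 96 (mod 97)
5^96 ≡ 1 (mod 97) ✓
The smallest such exponent is 96, so the order of 5 is 96.

96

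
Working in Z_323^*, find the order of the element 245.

ord(245) | φ(323) = φ(17·19) = (17−1)·(19−1) = 16·18 = 288 = 2^5 · 3^2.
Divisors of 288: 1, 2, 3, 4, 6, 8, 9, 12, 16, 18, 24, 32, 36, 48, 72, 96, 144, 288.
Check 245^d mod 323 for each divisor in increasing order:
245^1 ≡ 245 (mod 323)
245^2 ≡ 270 (mod 323)
245^3 ≡ 258 (mod 323)
245^4 ≡ 225 (mod 323)
245^6 ≡ 26 (mod 323)
245^8 ≡ 237 (mod 323)
245^9 ≡ 248 (mod 323)
245^12 ≡ 30 (mod 323)
245^16 ≡ 290 (mod 323)
245^18 ≡ 134 (mod 323)
245^24 ≡ 254 (mod 323)
245^32 ≡ 120 (mod 323)
245^36 ≡ 191 (mod 323)
245^48 ≡ 239 (mod 323)
245^72 ≡ 305 (mod 323)
245^96 ≡ 273 (mod 323)
245^144 ≡ 1 (mod 323) ✓
Hence ord(245) = 144.

144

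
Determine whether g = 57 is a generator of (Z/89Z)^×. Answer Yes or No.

No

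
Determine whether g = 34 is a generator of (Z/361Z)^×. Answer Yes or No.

φ(361) = φ(19^2) = 19·(19−1) = 342 = 2 · 3^2 · 19.
An element g generates (Z/361Z)^× iff g^(342/q) ≢ 1 (mod 361) for each prime q ∈ {2, 3, 19}.
34^171 ≡ 360 (mod 361)  [q = 2: ≢ 1 ✓]
34^114 ≡ 68 (mod 361)  [q = 3: ≢ 1 ✓]
34^18 ≡ 305 (mod 361)  [q = 19: ≢ 1 ✓]
All checks pass, so 34 has order 342 and is a primitive root modulo 361.

Yes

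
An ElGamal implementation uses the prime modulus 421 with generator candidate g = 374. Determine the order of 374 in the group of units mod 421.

140

ord(374) | φ(421) = 421 − 1 = 420 = 2^2 · 3 · 5 · 7.
Divisors of 420: 1, 2, 3, 4, 5, 6, 7, 10, 12, 14, 15, 20, 21, 28, 30, 35, 42, 60, 70, 84, 105, 140, 210, 420.
Test each divisor d:
374^1 ≡ 374
374^2 ≡ 104
374^3 ≡ 164
374^4 ≡ 291
374^5 ≡ 216
374^6 ≡ 373
374^7 ≡ 151
374^10 ≡ 346
374^12 ≡ 199
374^14 ≡ 67
374^15 ≡ 219
374^20 ≡ 152
374^21 ≡ 13
374^28 ≡ 279
374^30 ≡ 388
374^35 ≡ 29
374^42 ≡ 169
374^60 ≡ 247
374^70 ≡ 420
374^84 ≡ 354
374^105 ≡ 392
374^140 ≡ 1
Therefore the multiplicative order of 374 modulo 421 is 140.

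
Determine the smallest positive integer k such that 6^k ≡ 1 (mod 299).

132

The order of 6 must divide φ(299) = φ(13·23) = (13−1)·(23−1) = 12·22 = 264 = 2^3 · 3 · 11.
Divisors of 264: 1, 2, 3, 4, 6, 8, 11, 12, 22, 24, 33, 44, 66, 88, 132, 264.
Check 6^d mod 299 for each divisor in increasing order:
6^1 ≡ 6 (mod 299)
6^2 ≡ 36 (mod 299)
6^3 ≡ 216 (mod 299)
6^4 ≡ 100 (mod 299)
6^6 ≡ 12 (mod 299)
6^8 ≡ 133 (mod 299)
6^11 ≡ 24 (mod 299)
6^12 ≡ 144 (mod 299)
6^22 ≡ 277 (mod 299)
6^24 ≡ 105 (mod 299)
6^33 ≡ 70 (mod 299)
6^44 ≡ 185 (mod 299)
6^66 ≡ 116 (mod 299)
6^88 ≡ 139 (mod 299)
6^132 ≡ 1 (mod 299) ✓
Hence ord(6) = 132.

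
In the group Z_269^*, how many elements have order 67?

φ(269) = 269 − 1 = 268 = 2^2 · 67.
In a cyclic group of order 268, there are φ(d) elements of order d for each divisor d of 268, and zero for non-divisors.
67 | 268, and φ(67) = 67 − 1 = 66.

66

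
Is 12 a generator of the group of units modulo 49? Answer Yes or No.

φ(49) = φ(7^2) = 7·(7−1) = 42 = 2 · 3 · 7.
It suffices to check that the order of 12 is not a proper divisor of 42: compute 12^(42/q) for q ∈ {2, 3, 7}.
12^21 ≡ 48 (mod 49)  [q = 2: ≢ 1 ✓]
12^14 ≡ 18 (mod 49)  [q = 3: ≢ 1 ✓]
12^6 ≡ 22 (mod 49)  [q = 7: ≢ 1 ✓]
All checks pass, so 12 has order 42 and is a primitive root modulo 49.

Yes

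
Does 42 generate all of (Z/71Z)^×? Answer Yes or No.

φ(71) = 71 − 1 = 70 = 2 · 5 · 7.
Test 42^(70/q) mod 71 for each prime factor q of 70:
42^35 ≡ 70 (mod 71)  [q = 2: ≢ 1 ✓]
42^14 ≡ 57 (mod 71)  [q = 5: ≢ 1 ✓]
42^10 ≡ 48 (mod 71)  [q = 7: ≢ 1 ✓]
All checks pass, so 42 has order 70 and is a primitive root modulo 71.

Yes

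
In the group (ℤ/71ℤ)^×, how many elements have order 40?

φ(71) = 71 − 1 = 70 = 2 · 5 · 7.
In a cyclic group of order 70, there are φ(d) elements of order d for each divisor d of 70, and zero for non-divisors.
Since 40 ∤ 70, the count is 0.

0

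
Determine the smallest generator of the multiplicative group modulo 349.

φ(349) = 349 − 1 = 348 = 2^2 · 3 · 29.
g is a primitive root iff g^(348/q) ≢ 1 (mod 349) for each prime q ∈ {2, 3, 29}.
g = 2: 2^174 ≡ 348; 2^116 ≡ 226; 2^12 ≡ 257 — none is 1, so 2 is a primitive root.
So 2 is the smallest generator of (Z/349Z)^×.

2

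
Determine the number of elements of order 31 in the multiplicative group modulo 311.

30

φ(311) = 311 − 1 = 310 = 2 · 5 · 31.
(Z/311Z)^× is cyclic (|G| = 310); a cyclic group of order m has exactly φ(d) elements of each order d | m, and none otherwise.
31 | 310, and φ(31) = 31 − 1 = 30.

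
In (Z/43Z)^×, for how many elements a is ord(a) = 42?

12

φ(43) = 43 − 1 = 42 = 2 · 3 · 7.
In a cyclic group of order 42, there are φ(d) elements of order d for each divisor d of 42, and zero for non-divisors.
42 = 2 · 3 · 7 divides 42, and φ(42) = 12.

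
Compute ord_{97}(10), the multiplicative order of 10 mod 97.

ord(10) | φ(97) = 97 − 1 = 96 = 2^5 · 3.
Divisors of 96: 1, 2, 3, 4, 6, 8, 12, 16, 24, 32, 48, 96.
Evaluate successive powers at the divisors of 96:
10^1 ≡ 10 (mod 97)
10^2 ≡ 3 (mod 97)
10^3 ≡ 30 (mod 97)
10^4 ≡ 9 (mod 97)
10^6 ≡ 27 (mod 97)
10^8 ≡ 81 (mod 97)
10^12 ≡ 50 (mod 97)
10^16 ≡ 62 (mod 97)
10^24 ≡ 75 (mod 97)
10^32 ≡ 61 (mod 97)
10^48 ≡ 96 (mod 97)
10^96 ≡ 1 (mod 97) ✓
So ord_97(10) = 96.

96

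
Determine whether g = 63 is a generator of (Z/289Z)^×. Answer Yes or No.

Yes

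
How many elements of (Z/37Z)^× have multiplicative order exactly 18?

6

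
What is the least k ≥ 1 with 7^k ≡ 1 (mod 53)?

Since 7 ∈ (Z/53Z)^×, its order divides φ(53) = 53 − 1 = 52 = 2^2 · 13.
Divisors of 52: 1, 2, 4, 13, 26, 52.
Check 7^d mod 53 for each divisor in increasing order:
7^1 ≡ 7 (mod 53)
7^2 ≡ 49 (mod 53)
7^4 ≡ 16 (mod 53)
7^13 ≡ 52 (mod 53)
7^26 ≡ 1 (mod 53) ✓
Hence ord(7) = 26.

26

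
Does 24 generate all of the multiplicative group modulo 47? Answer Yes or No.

No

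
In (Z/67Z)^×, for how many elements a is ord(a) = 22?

10

φ(67) = 67 − 1 = 66 = 2 · 3 · 11.
(Z/67Z)^× is cyclic (|G| = 66); a cyclic group of order m has exactly φ(d) elements of each order d | m, and none otherwise.
22 = 2 · 11 divides 66, and φ(22) = 10.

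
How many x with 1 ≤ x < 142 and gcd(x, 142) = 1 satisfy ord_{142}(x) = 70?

φ(142) = φ(2)·φ(71) = 1·70 = 70 = 2 · 5 · 7.
Since (Z/142Z)^× is cyclic of order 70, the number of elements of order d is φ(d) when d | 70 and 0 otherwise.
70 = 2 · 5 · 7 divides 70, and φ(70) = 24.

24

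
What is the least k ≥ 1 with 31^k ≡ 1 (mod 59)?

Since 31 ∈ (Z/59Z)^×, its order divides φ(59) = 59 − 1 = 58 = 2 · 29.
Divisors of 58: 1, 2, 29, 58.
Compute 31^d (mod 59) for the divisors d until we hit 1:
31^1 ≡ 31 (mod 59)
31^2 ≡ 17 (mod 59)
31^29 ≡ 58 (mod 59)
31^58 ≡ 1 (mod 59) ✓
Hence ord(31) = 58.

58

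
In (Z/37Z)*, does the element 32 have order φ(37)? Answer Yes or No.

Yes

φ(37) = 37 − 1 = 36 = 2^2 · 3^2.
An element g generates (Z/37Z)^× iff g^(36/q) ≢ 1 (mod 37) for each prime q ∈ {2, 3}.
32^18 ≡ 36 (mod 37)  [q = 2: ≢ 1 ✓]
32^12 ≡ 10 (mod 37)  [q = 3: ≢ 1 ✓]
None equal 1, so ord_37(32) = 36: 32 is a primitive root.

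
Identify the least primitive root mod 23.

5

φ(23) = 23 − 1 = 22 = 2 · 11.
Test candidates g = 2, 3, … against the prime factors q ∈ {2, 11} of φ(23): g is a generator iff g^(22/q) ≢ 1 for every such q.
g = 2: 2^11 ≡ 1 — hits 1, so not a primitive root.
g = 3: 3^11 ≡ 1 — hits 1, so not a primitive root.
g = 4: 4^11 ≡ 1 — hits 1, so not a primitive root.
g = 5: 5^11 ≡ 22; 5^2 ≡ 2 — none is 1, so 5 is a primitive root.
Hence the least primitive root of 23 is 5.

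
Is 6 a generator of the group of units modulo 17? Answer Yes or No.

Yes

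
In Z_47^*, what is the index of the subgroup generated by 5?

1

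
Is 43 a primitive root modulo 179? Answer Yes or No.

No

φ(179) = 179 − 1 = 178 = 2 · 89.
Test 43^(178/q) mod 179 for each prime factor q of 178:
43^89 ≡ 1 (mod 179)  [q = 2: ≡ 1 ✗]
43^2 ≡ 59 (mod 179)  [q = 89: ≢ 1 ✓]
The check at q = 2 fails, so 43 generates a proper subgroup.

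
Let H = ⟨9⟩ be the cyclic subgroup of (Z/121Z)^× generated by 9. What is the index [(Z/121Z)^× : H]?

Since 9 ∈ (Z/121Z)^×, its order divides φ(121) = φ(11^2) = 11·(11−1) = 110 = 2 · 5 · 11.
Divisors of 110: 1, 2, 5, 10, 11, 22, 55, 110.
Test each divisor d:
9^1 ≡ 9
9^2 ≡ 81
9^5 ≡ 1
So ord_121(9) = 5, hence |⟨9⟩| = 5.
The index is φ(121) / ord(9) = 110 / 5 = 22.

22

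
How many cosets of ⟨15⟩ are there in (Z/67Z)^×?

By Lagrange's theorem, ord_67(15) divides φ(67) = 67 − 1 = 66 = 2 · 3 · 11.
Divisors of 66: 1, 2, 3, 6, 11, 22, 33, 66.
Test each divisor d:
15^1 ≡ 15
15^2 ≡ 24
15^3 ≡ 25
15^6 ≡ 22
15^11 ≡ 1
Thus |⟨15⟩| = ord(15) = 11.
Index = |(Z/67Z)^×| / |⟨15⟩| = 66 / 11 = 6.

6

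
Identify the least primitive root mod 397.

5

φ(397) = 397 − 1 = 396 = 2^2 · 3^2 · 11.
Test candidates g = 2, 3, … against the prime factors q ∈ {2, 3, 11} of φ(397): g is a generator iff g^(396/q) ≢ 1 for every such q.
g = 2: 2^198 ≡ 396; 2^132 ≡ 1 — hits 1, so not a primitive root.
g = 3: 3^198 ≡ 1 — hits 1, so not a primitive root.
g = 4: 4^198 ≡ 1 — hits 1, so not a primitive root.
g = 5: 5^198 ≡ 396; 5^132 ≡ 362; 5^36 ≡ 290 — none is 1, so 5 is a primitive root.
The smallest primitive root modulo 397 is 5.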